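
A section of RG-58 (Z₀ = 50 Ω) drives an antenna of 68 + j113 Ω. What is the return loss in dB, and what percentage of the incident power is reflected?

Γ = (18 + j113)/(118 + j113), |Γ| = 0.7
RL = −20·log₁₀(0.7) = 3.09 dB
P_refl/P_inc = |Γ|² = 0.491

RL ≈ 3.09 dB; 49.1% of incident power reflected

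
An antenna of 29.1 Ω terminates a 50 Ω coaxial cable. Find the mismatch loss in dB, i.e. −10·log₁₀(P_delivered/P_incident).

mismatch loss ≈ 0.314 dB

Γ = (29.1 − 50)/(29.1 + 50) = -0.264
|Γ|² = 0.0698, so P_del/P_inc = 1 − |Γ|² = 0.93
ML = −10·log₁₀(1 − |Γ|²)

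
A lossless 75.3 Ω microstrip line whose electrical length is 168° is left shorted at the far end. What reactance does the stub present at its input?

X_in ≈ -16 Ω (capacitive)

tan(βl) = -0.213
For a shorted stub, Z_in = jZ_0·tan(βl)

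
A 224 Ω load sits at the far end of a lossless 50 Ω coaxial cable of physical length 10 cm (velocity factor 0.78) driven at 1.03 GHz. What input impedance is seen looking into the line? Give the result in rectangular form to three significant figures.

λ = v/f = 0.78·c / 1.03 GHz = 0.227 m
βl = 2π·l/λ = 2π × 0.44 = 158°
tan(βl) = tan(158°) = -0.395
Z_in = Z_0·(Z_L + jZ_0·tanβl)/(Z_0 + jZ_L·tanβl)
     = 50·(224 − j19.7)/(50 − j88.4)

Z_in ≈ 62.7 + j91.2 Ω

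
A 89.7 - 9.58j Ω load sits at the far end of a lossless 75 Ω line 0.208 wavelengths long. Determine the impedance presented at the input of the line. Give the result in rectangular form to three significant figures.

Z_in ≈ 60.6 − j0.108 Ω

βl = 2π × 0.208 = 74.9°
tan(βl) = tan(74.9°) = 3.7
Z_in = Z_0·(Z_L + jZ_0·tanβl)/(Z_0 + jZ_L·tanβl)
     = 75·(89.7 + j268)/(110 + j332)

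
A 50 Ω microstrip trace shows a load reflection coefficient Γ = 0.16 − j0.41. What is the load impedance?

Z_L ≈ 46.1 − j46.9 Ω

Z_L = Z_0·(1 + Γ)/(1 − Γ) = 50·(1.16 − j0.41)/(0.84 + j0.41)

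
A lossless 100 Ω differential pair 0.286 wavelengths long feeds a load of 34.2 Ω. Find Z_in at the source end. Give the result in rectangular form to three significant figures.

βl = 2π × 0.286 = 103°
tan(βl) = tan(103°) = -4.35
Z_in = Z_0·(Z_L + jZ_0·tanβl)/(Z_0 + jZ_L·tanβl)
     = 100·(34.2 − j435)/(100 − j149)

Z_in ≈ 212 − j120 Ω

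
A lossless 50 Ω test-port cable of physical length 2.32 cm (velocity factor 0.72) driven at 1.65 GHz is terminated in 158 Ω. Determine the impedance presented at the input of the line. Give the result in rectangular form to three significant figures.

λ = v/f = 0.72·c / 1.65 GHz = 0.131 m
βl = 2π·l/λ = 2π × 0.177 = 63.8°
tan(βl) = tan(63.8°) = 2.03
Z_in = Z_0·(Z_L + jZ_0·tanβl)/(Z_0 + jZ_L·tanβl)
     = 50·(158 + j102)/(50 + j321)

Z_in ≈ 19.2 − j21.6 Ω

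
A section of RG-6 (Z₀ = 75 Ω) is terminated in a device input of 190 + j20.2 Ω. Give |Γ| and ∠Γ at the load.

Γ ≈ 0.439 ∠ 5.6°

Γ = (Z_L − Z_0)/(Z_L + Z_0) = (115 + j20.2)/(265 + j20.2)
|Γ| = 117/266 = 0.439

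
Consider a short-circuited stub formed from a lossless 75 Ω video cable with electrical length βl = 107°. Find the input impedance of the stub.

Z_in ≈ −j245 Ω

tan(βl) = -3.27
For a short-circuited stub, Z_in = jZ_0·tan(βl)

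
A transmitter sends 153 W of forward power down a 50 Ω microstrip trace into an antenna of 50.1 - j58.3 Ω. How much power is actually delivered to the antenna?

|Γ| = |(0.1 − j58.3)/(100.1 − j58.3)| = 0.503
|Γ|² = 0.253
P_refl = |Γ|²·P_inc = 38.8 W, P_del = (1 − |Γ|²)·P_inc = 114 W

P_delivered ≈ 114 W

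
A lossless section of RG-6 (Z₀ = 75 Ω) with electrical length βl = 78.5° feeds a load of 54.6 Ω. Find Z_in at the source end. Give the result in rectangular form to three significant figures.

tan(βl) = tan(78.5°) = 4.92
Z_in = Z_0·(Z_L + jZ_0·tanβl)/(Z_0 + jZ_L·tanβl)
     = 75·(54.6 + j369)/(75 + j268)

Z_in ≈ 99.5 + j12.6 Ω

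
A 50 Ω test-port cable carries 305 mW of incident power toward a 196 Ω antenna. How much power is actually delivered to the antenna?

Γ = (196 − 50)/(196 + 50) = 0.593
|Γ|² = 0.352
P_refl = |Γ|²·P_inc = 107 mW, P_del = (1 − |Γ|²)·P_inc = 198 mW

P_delivered ≈ 198 mW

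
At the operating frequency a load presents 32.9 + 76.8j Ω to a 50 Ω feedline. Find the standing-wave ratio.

VSWR ≈ 5.58

Γ = (Z_L − Z_0)/(Z_L + Z_0) = (-17.1 + j76.8)/(82.9 + j76.8)
|Γ| = 78.7/113 = 0.696
VSWR = (1 + |Γ|)/(1 − |Γ|) = 1.7/0.304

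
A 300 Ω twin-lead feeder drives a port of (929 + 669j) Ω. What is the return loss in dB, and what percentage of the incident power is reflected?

RL ≈ 3.66 dB; 43.1% of incident power reflected

Γ = (629 + j669)/(1229 + j669), |Γ| = 0.656
RL = −20·log₁₀(0.656) = 3.66 dB
P_refl/P_inc = |Γ|² = 0.431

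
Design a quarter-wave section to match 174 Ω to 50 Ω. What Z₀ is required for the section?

Z_qwt ≈ 93.3 Ω

Z_qwt = √(Z_0·R_L) = √(50 × 174) = √8700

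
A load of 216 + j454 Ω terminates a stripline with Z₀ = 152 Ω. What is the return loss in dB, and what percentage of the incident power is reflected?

Γ = (64 + j454)/(368 + j454), |Γ| = 0.785
RL = −20·log₁₀(0.785) = 2.11 dB
P_refl/P_inc = |Γ|² = 0.615

RL ≈ 2.11 dB; 61.5% of incident power reflected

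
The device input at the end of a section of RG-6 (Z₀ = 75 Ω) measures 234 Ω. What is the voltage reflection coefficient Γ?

Γ = 0.515

Γ = (Z_L − Z_0)/(Z_L + Z_0) = (234 − 75)/(234 + 75) = 159/309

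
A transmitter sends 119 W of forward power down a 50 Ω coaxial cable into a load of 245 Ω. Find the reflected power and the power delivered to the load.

P_reflected ≈ 52 W; P_delivered ≈ 67 W

Γ = (245 − 50)/(245 + 50) = 0.661
|Γ|² = 0.437
P_refl = |Γ|²·P_inc = 52 W, P_del = (1 − |Γ|²)·P_inc = 67 W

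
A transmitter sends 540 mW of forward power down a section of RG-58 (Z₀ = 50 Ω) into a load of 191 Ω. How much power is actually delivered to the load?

P_delivered ≈ 355 mW

Γ = (191 − 50)/(191 + 50) = 0.585
|Γ|² = 0.342
P_refl = |Γ|²·P_inc = 185 mW, P_del = (1 − |Γ|²)·P_inc = 355 mW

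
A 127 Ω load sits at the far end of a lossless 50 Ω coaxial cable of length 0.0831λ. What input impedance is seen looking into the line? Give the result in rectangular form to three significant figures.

βl = 2π × 0.0831 = 29.9°
tan(βl) = tan(29.9°) = 0.575
Z_in = Z_0·(Z_L + jZ_0·tanβl)/(Z_0 + jZ_L·tanβl)
     = 50·(127 + j28.8)/(50 + j73.1)

Z_in ≈ 53.9 − j50 Ω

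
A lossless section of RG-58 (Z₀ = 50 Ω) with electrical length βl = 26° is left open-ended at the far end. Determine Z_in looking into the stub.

Z_in ≈ −j103 Ω

tan(βl) = 0.488
For an open-ended stub, Z_in = −jZ_0·cot(βl) = −jZ_0/tan(βl)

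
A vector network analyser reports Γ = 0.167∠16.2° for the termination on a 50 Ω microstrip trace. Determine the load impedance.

Z_L = Z_0·(1 + Γ)/(1 − Γ) = 50·(1.16 + j0.0466)/(0.84 − j0.0466)

Z_L ≈ 68.7 + j6.59 Ω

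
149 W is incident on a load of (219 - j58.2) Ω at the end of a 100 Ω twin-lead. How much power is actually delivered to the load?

|Γ| = |(119 − j58.2)/(319 − j58.2)| = 0.409
|Γ|² = 0.167
P_refl = |Γ|²·P_inc = 24.9 W, P_del = (1 − |Γ|²)·P_inc = 124 W

P_delivered ≈ 124 W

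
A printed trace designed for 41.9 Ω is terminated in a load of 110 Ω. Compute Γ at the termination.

Γ = (Z_L − Z_0)/(Z_L + Z_0) = (110 − 41.9)/(110 + 41.9) = 68.1/151.9

Γ = 0.448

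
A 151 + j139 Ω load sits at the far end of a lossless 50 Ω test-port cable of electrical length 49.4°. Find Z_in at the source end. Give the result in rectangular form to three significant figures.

tan(βl) = tan(49.4°) = 1.17
Z_in = Z_0·(Z_L + jZ_0·tanβl)/(Z_0 + jZ_L·tanβl)
     = 50·(151 + j197)/(-112 + j176)

Z_in ≈ 20.4 − j55.9 Ω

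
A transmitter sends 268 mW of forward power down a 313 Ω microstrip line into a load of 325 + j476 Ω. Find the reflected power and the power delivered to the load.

P_reflected ≈ 95.9 mW; P_delivered ≈ 172 mW

|Γ| = |(12 + j476)/(638 + j476)| = 0.598
|Γ|² = 0.358
P_refl = |Γ|²·P_inc = 95.9 mW, P_del = (1 − |Γ|²)·P_inc = 172 mW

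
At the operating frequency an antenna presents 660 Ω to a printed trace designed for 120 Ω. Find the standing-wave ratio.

VSWR ≈ 5.5

For a purely resistive load, VSWR = R_L/Z_0 or Z_0/R_L (whichever > 1) = 660/120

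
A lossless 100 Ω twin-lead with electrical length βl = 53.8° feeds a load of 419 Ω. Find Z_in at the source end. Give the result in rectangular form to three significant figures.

tan(βl) = tan(53.8°) = 1.37
Z_in = Z_0·(Z_L + jZ_0·tanβl)/(Z_0 + jZ_L·tanβl)
     = 100·(419 + j137)/(100 + j572)

Z_in ≈ 35.6 − j67 Ω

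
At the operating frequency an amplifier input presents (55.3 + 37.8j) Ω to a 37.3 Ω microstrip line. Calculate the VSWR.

VSWR ≈ 2.44

Γ = (Z_L − Z_0)/(Z_L + Z_0) = (18 + j37.8)/(92.6 + j37.8)
|Γ| = 41.9/100 = 0.419
VSWR = (1 + |Γ|)/(1 − |Γ|) = 1.42/0.581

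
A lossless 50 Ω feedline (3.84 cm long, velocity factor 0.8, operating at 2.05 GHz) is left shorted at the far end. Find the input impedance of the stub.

Z_in ≈ −j93.7 Ω

λ = v/f = 0.8·c / 2.05 GHz = 0.117 m
βl = 2π·l/λ = 2π × 0.328 = 118°
tan(βl) = -1.87
For a shorted stub, Z_in = jZ_0·tan(βl)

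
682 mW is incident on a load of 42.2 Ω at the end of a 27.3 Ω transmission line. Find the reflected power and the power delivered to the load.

Γ = (42.2 − 27.3)/(42.2 + 27.3) = 0.214
|Γ|² = 0.046
P_refl = |Γ|²·P_inc = 31.3 mW, P_del = (1 − |Γ|²)·P_inc = 651 mW

P_reflected ≈ 31.3 mW; P_delivered ≈ 651 mW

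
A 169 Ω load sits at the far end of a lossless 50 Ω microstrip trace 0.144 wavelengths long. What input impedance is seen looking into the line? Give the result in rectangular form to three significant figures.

βl = 2π × 0.144 = 51.8°
tan(βl) = tan(51.8°) = 1.27
Z_in = Z_0·(Z_L + jZ_0·tanβl)/(Z_0 + jZ_L·tanβl)
     = 50·(169 + j63.6)/(50 + j215)

Z_in ≈ 22.7 − j34 Ω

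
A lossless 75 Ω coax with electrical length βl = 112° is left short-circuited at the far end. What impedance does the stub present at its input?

tan(βl) = -2.48
For a short-circuited stub, Z_in = jZ_0·tan(βl)

Z_in ≈ −j186 Ω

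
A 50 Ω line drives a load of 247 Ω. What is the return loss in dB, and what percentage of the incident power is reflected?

RL ≈ 3.57 dB; 44% of incident power reflected

Γ = (247 − 50)/(247 + 50) = 0.663
RL = −20·log₁₀(0.663) = 3.57 dB
P_refl/P_inc = |Γ|² = 0.44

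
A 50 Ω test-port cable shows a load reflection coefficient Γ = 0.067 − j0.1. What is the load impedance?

Z_L = Z_0·(1 + Γ)/(1 − Γ) = 50·(1.07 − j0.1)/(0.933 + j0.1)

Z_L ≈ 56 − j11.4 Ω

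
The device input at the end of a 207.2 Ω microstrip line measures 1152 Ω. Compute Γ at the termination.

Γ = (Z_L − Z_0)/(Z_L + Z_0) = (1152 − 207.2)/(1152 + 207.2) = 944.8/1359

Γ = 0.695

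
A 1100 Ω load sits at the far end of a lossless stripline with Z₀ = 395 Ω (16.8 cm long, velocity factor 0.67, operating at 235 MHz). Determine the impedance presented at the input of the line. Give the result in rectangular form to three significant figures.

Z_in ≈ 157 − j119 Ω

λ = v/f = 0.67·c / 235 MHz = 0.855 m
βl = 2π·l/λ = 2π × 0.196 = 70.7°
tan(βl) = tan(70.7°) = 2.86
Z_in = Z_0·(Z_L + jZ_0·tanβl)/(Z_0 + jZ_L·tanβl)
     = 395·(1100 + j1130)/(395 + j3140)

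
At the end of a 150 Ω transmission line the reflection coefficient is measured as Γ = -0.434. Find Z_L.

Z_L ≈ 59.2 Ω

Z_L = Z_0·(1 + Γ)/(1 − Γ) = 150·(0.566)/(1.43)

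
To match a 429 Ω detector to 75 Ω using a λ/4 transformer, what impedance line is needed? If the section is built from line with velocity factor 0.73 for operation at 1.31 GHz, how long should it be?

Z_qwt ≈ 179 Ω; length ≈ 4.18 cm

Z_qwt = √(Z_0·R_L) = √(75 × 429) = √32180
λ = 0.73·c/f = 0.167 m, so l = λ/4 = 0.0418 m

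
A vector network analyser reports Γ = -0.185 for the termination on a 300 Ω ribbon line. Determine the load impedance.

Z_L ≈ 206 Ω

Z_L = Z_0·(1 + Γ)/(1 − Γ) = 300·(0.815)/(1.19)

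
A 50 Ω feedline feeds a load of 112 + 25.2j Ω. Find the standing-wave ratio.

Γ = (Z_L − Z_0)/(Z_L + Z_0) = (62 + j25.2)/(162 + j25.2)
|Γ| = 66.9/164 = 0.408
VSWR = (1 + |Γ|)/(1 − |Γ|) = 1.41/0.592

VSWR ≈ 2.38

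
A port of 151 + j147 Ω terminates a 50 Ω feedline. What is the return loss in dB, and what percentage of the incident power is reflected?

RL ≈ 2.9 dB; 51.3% of incident power reflected

Γ = (101 + j147)/(201 + j147), |Γ| = 0.716
RL = −20·log₁₀(0.716) = 2.9 dB
P_refl/P_inc = |Γ|² = 0.513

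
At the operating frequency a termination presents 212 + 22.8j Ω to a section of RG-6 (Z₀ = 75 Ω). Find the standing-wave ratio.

VSWR ≈ 2.86

Γ = (Z_L − Z_0)/(Z_L + Z_0) = (137 + j22.8)/(287 + j22.8)
|Γ| = 139/288 = 0.482
VSWR = (1 + |Γ|)/(1 − |Γ|) = 1.48/0.518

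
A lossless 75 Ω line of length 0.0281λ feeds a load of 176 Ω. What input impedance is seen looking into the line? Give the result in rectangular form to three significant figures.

Z_in ≈ 155 − j51.3 Ω

βl = 2π × 0.0281 = 10.1°
tan(βl) = tan(10.1°) = 0.178
Z_in = Z_0·(Z_L + jZ_0·tanβl)/(Z_0 + jZ_L·tanβl)
     = 75·(176 + j13.4)/(75 + j31.4)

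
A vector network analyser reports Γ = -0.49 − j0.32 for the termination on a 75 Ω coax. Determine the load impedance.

Z_L ≈ 21.2 − j20.7 Ω

Z_L = Z_0·(1 + Γ)/(1 − Γ) = 75·(0.51 − j0.32)/(1.49 + j0.32)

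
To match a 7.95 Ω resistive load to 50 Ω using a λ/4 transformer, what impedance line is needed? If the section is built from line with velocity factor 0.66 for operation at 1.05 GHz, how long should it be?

Z_qwt = √(Z_0·R_L) = √(50 × 7.95) = √397.5
λ = 0.66·c/f = 0.189 m, so l = λ/4 = 0.0471 m

Z_qwt ≈ 19.9 Ω; length ≈ 4.71 cm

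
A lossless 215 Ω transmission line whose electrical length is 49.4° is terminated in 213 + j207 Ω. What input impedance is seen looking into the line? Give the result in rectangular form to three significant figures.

tan(βl) = tan(49.4°) = 1.17
Z_in = Z_0·(Z_L + jZ_0·tanβl)/(Z_0 + jZ_L·tanβl)
     = 215·(213 + j458)/(-26.5 + j249)

Z_in ≈ 372 − j224 Ω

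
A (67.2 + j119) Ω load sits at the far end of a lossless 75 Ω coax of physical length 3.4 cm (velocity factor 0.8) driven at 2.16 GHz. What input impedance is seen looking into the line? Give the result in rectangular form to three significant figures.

Z_in ≈ 16.5 − j8.46 Ω

λ = v/f = 0.8·c / 2.16 GHz = 0.111 m
βl = 2π·l/λ = 2π × 0.306 = 110°
tan(βl) = tan(110°) = -2.72
Z_in = Z_0·(Z_L + jZ_0·tanβl)/(Z_0 + jZ_L·tanβl)
     = 75·(67.2 − j85.3)/(399 − j183)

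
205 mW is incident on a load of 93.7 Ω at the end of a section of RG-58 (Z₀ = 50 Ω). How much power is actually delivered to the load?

P_delivered ≈ 186 mW

Γ = (93.7 − 50)/(93.7 + 50) = 0.304
|Γ|² = 0.0925
P_refl = |Γ|²·P_inc = 19 mW, P_del = (1 − |Γ|²)·P_inc = 186 mW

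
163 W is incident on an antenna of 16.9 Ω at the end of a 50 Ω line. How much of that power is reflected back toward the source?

P_reflected ≈ 39.9 W

Γ = (16.9 − 50)/(16.9 + 50) = -0.495
|Γ|² = 0.245
P_refl = |Γ|²·P_inc = 39.9 W, P_del = (1 − |Γ|²)·P_inc = 123 W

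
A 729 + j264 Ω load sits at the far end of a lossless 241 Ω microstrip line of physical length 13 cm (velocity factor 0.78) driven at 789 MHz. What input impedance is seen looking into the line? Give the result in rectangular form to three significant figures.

λ = v/f = 0.78·c / 789 MHz = 0.297 m
βl = 2π·l/λ = 2π × 0.438 = 158°
tan(βl) = tan(158°) = -0.408
Z_in = Z_0·(Z_L + jZ_0·tanβl)/(Z_0 + jZ_L·tanβl)
     = 241·(729 + j166)/(349 − j297)

Z_in ≈ 235 + j315 Ω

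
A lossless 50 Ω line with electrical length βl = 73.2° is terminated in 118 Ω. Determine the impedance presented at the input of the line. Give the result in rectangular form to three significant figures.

tan(βl) = tan(73.2°) = 3.31
Z_in = Z_0·(Z_L + jZ_0·tanβl)/(Z_0 + jZ_L·tanβl)
     = 50·(118 + j166)/(50 + j391)

Z_in ≈ 22.7 − j12.2 Ω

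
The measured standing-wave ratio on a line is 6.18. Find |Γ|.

|Γ| ≈ 0.721

|Γ| = (S − 1)/(S + 1) = (6.18 − 1)/(6.18 + 1) = 5.18/7.18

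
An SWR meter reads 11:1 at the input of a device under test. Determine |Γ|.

|Γ| ≈ 0.833

|Γ| = (S − 1)/(S + 1) = (11 − 1)/(11 + 1) = 10/12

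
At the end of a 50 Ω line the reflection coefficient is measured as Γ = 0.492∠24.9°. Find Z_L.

Z_L ≈ 108 + j59.3 Ω

Z_L = Z_0·(1 + Γ)/(1 − Γ) = 50·(1.45 + j0.207)/(0.554 − j0.207)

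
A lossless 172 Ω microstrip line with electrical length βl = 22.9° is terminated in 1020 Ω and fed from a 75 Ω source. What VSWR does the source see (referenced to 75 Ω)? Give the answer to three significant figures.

tan(βl) = 0.422
Z_in = Z_0·(Z_L + jZ_0·tanβl)/(Z_0 + jZ_L·tanβl) = 165 − j341 Ω
Γ_s = (Z_in − Z_s)/(Z_in + Z_s) = (90.2 − j341)/(240 − j341), |Γ_s| = 0.846
VSWR = (1 + |Γ_s|)/(1 − |Γ_s|)

VSWR ≈ 12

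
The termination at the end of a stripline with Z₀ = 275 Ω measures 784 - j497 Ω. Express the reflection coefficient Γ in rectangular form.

Γ = (Z_L − Z_0)/(Z_L + Z_0) = (509 − j497)/(1059 − j497)

Γ ≈ 0.574 − j0.2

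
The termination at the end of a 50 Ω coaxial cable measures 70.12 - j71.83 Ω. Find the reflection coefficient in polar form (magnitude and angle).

Γ ≈ 0.533 ∠ -43.5°

Γ = (Z_L − Z_0)/(Z_L + Z_0) = (20.12 − j71.83)/(120.1 − j71.83)
|Γ| = 74.6/140 = 0.533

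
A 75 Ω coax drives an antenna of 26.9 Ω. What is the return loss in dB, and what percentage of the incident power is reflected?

Γ = (26.9 − 75)/(26.9 + 75) = -0.472
RL = −20·log₁₀(0.472) = 6.52 dB
P_refl/P_inc = |Γ|² = 0.223

RL ≈ 6.52 dB; 22.3% of incident power reflected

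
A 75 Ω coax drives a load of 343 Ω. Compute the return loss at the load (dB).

RL ≈ 3.86 dB

Γ = (343 − 75)/(343 + 75) = 0.641
RL = −20·log₁₀|Γ| = −20·log₁₀(0.641)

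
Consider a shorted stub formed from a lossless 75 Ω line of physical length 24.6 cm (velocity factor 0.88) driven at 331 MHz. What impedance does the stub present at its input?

λ = v/f = 0.88·c / 331 MHz = 0.798 m
βl = 2π·l/λ = 2π × 0.308 = 111°
tan(βl) = -2.6
For a shorted stub, Z_in = jZ_0·tan(βl)

Z_in ≈ −j195 Ω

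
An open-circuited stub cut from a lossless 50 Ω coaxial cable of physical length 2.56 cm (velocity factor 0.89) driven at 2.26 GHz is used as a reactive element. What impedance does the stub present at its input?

Z_in ≈ −j10.6 Ω

λ = v/f = 0.89·c / 2.26 GHz = 0.118 m
βl = 2π·l/λ = 2π × 0.217 = 78°
tan(βl) = 4.71
For an open-circuited stub, Z_in = −jZ_0·cot(βl) = −jZ_0/tan(βl)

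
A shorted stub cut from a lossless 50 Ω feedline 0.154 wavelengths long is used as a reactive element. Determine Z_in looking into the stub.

Z_in ≈ +j72.6 Ω

βl = 2π × 0.154 = 55.4°
tan(βl) = 1.45
For a shorted stub, Z_in = jZ_0·tan(βl)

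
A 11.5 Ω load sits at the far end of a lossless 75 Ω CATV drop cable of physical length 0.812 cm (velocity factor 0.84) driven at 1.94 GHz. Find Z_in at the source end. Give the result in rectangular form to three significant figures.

Z_in ≈ 13.4 + j30.2 Ω

λ = v/f = 0.84·c / 1.94 GHz = 0.13 m
βl = 2π·l/λ = 2π × 0.0625 = 22.5°
tan(βl) = tan(22.5°) = 0.414
Z_in = Z_0·(Z_L + jZ_0·tanβl)/(Z_0 + jZ_L·tanβl)
     = 75·(11.5 + j31.1)/(75 + j4.76)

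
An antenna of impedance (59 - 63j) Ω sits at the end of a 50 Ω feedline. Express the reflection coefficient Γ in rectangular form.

Γ ≈ 0.312 − j0.397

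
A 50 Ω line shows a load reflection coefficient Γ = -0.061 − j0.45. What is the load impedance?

Z_L = Z_0·(1 + Γ)/(1 − Γ) = 50·(0.939 − j0.45)/(1.06 + j0.45)

Z_L ≈ 29.9 − j33.9 Ω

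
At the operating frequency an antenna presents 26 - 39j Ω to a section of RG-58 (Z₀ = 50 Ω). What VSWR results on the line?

VSWR ≈ 3.31

Γ = (Z_L − Z_0)/(Z_L + Z_0) = (-24 − j39)/(76 − j39)
|Γ| = 45.8/85.4 = 0.536
VSWR = (1 + |Γ|)/(1 − |Γ|) = 1.54/0.464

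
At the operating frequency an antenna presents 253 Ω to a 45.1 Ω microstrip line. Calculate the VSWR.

VSWR ≈ 5.61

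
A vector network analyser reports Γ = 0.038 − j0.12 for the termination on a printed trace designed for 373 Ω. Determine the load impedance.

Z_L ≈ 391 − j95.2 Ω

Z_L = Z_0·(1 + Γ)/(1 − Γ) = 373·(1.04 − j0.12)/(0.962 + j0.12)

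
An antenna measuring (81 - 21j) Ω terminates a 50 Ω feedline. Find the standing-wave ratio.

VSWR ≈ 1.79

Γ = (Z_L − Z_0)/(Z_L + Z_0) = (31 − j21)/(131 − j21)
|Γ| = 37.4/133 = 0.282
VSWR = (1 + |Γ|)/(1 − |Γ|) = 1.28/0.718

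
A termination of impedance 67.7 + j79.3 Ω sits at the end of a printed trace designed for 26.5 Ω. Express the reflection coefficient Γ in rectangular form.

Γ ≈ 0.671 + j0.277

Γ = (Z_L − Z_0)/(Z_L + Z_0) = (41.2 + j79.3)/(94.2 + j79.3)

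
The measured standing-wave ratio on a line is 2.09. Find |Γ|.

|Γ| = (S − 1)/(S + 1) = (2.09 − 1)/(2.09 + 1) = 1.09/3.09

|Γ| ≈ 0.353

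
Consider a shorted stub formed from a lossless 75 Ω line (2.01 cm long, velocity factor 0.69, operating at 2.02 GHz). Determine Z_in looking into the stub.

λ = v/f = 0.69·c / 2.02 GHz = 0.102 m
βl = 2π·l/λ = 2π × 0.196 = 70.6°
tan(βl) = 2.84
For a shorted stub, Z_in = jZ_0·tan(βl)

Z_in ≈ +j213 Ω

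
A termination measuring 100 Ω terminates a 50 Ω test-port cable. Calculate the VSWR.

VSWR ≈ 2

For a purely resistive load, VSWR = R_L/Z_0 or Z_0/R_L (whichever > 1) = 100/50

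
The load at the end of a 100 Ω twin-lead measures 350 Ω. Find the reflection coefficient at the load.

Γ = 0.556

Γ = (Z_L − Z_0)/(Z_L + Z_0) = (350 − 100)/(350 + 100) = 250/450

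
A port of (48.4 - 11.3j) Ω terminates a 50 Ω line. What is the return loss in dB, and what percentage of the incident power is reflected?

Γ = (-1.6 − j11.3)/(98.4 − j11.3), |Γ| = 0.115
RL = −20·log₁₀(0.115) = 18.8 dB
P_refl/P_inc = |Γ|² = 0.0133

RL ≈ 18.8 dB; 1.33% of incident power reflected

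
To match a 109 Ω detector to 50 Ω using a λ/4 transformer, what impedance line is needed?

Z_qwt ≈ 73.8 Ω

Z_qwt = √(Z_0·R_L) = √(50 × 109) = √5450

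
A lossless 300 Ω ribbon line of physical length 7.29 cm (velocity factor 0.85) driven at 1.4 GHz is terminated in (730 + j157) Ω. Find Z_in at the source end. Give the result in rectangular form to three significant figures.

λ = v/f = 0.85·c / 1.4 GHz = 0.182 m
βl = 2π·l/λ = 2π × 0.4 = 144°
tan(βl) = tan(144°) = -0.724
Z_in = Z_0·(Z_L + jZ_0·tanβl)/(Z_0 + jZ_L·tanβl)
     = 300·(730 − j60.3)/(414 − j529)

Z_in ≈ 222 + j240 Ω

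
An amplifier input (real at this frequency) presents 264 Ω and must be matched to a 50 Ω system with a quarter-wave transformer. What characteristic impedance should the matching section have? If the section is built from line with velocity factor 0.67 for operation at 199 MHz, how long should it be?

Z_qwt ≈ 115 Ω; length ≈ 25.3 cm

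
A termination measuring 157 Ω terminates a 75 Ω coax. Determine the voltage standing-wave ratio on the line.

VSWR ≈ 2.09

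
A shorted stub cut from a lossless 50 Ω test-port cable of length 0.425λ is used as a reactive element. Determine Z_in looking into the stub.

βl = 2π × 0.425 = 153°
tan(βl) = -0.51
For a shorted stub, Z_in = jZ_0·tan(βl)

Z_in ≈ −j25.5 Ω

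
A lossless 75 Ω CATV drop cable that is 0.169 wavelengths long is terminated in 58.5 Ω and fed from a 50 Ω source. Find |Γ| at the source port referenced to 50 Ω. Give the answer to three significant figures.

|Γ| ≈ 0.281

βl = 2π × 0.169 = 60.8°
tan(βl) = 1.79
Z_in = Z_0·(Z_L + jZ_0·tanβl)/(Z_0 + jZ_L·tanβl) = 83.4 + j17.8 Ω
Γ_s = (Z_in − Z_s)/(Z_in + Z_s) = (33.4 + j17.8)/(133 + j17.8), |Γ_s| = 0.281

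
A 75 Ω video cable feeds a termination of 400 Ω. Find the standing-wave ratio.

Γ = (400 − 75)/(400 + 75) = 0.684
VSWR = (1 + 0.684)/(1 − 0.684)

VSWR ≈ 5.33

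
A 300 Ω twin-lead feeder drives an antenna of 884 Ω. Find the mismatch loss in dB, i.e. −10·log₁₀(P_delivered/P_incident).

Γ = (884 − 300)/(884 + 300) = 0.493
|Γ|² = 0.243, so P_del/P_inc = 1 − |Γ|² = 0.757
ML = −10·log₁₀(1 − |Γ|²)

mismatch loss ≈ 1.21 dB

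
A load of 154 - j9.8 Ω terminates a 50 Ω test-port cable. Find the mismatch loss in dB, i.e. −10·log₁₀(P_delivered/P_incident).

mismatch loss ≈ 1.32 dB

Γ = (104 − j9.8)/(204 − j9.8), |Γ| = 0.511
|Γ|² = 0.262, so P_del/P_inc = 1 − |Γ|² = 0.738
ML = −10·log₁₀(1 − |Γ|²)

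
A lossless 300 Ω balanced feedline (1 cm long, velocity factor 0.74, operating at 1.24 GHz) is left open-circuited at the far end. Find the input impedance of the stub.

Z_in ≈ −j819 Ω

λ = v/f = 0.74·c / 1.24 GHz = 0.179 m
βl = 2π·l/λ = 2π × 0.0559 = 20.1°
tan(βl) = 0.366
For an open-circuited stub, Z_in = −jZ_0·cot(βl) = −jZ_0/tan(βl)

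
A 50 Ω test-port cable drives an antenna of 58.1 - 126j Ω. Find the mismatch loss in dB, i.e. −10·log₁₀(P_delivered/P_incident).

Γ = (8.1 − j126)/(108.1 − j126), |Γ| = 0.761
|Γ|² = 0.578, so P_del/P_inc = 1 − |Γ|² = 0.422
ML = −10·log₁₀(1 − |Γ|²)

mismatch loss ≈ 3.75 dB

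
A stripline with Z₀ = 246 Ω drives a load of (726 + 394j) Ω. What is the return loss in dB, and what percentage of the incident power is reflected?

Γ = (480 + j394)/(972 + j394), |Γ| = 0.592
RL = −20·log₁₀(0.592) = 4.55 dB
P_refl/P_inc = |Γ|² = 0.351

RL ≈ 4.55 dB; 35.1% of incident power reflected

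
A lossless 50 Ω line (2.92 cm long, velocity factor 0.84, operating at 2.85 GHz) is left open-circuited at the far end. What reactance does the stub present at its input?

λ = v/f = 0.84·c / 2.85 GHz = 0.0884 m
βl = 2π·l/λ = 2π × 0.33 = 119°
tan(βl) = -1.81
For an open-circuited stub, Z_in = −jZ_0·cot(βl) = −jZ_0/tan(βl)

X_in ≈ 27.6 Ω (inductive)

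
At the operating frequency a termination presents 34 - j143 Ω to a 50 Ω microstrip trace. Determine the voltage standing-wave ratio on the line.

VSWR ≈ 14.1

Γ = (Z_L − Z_0)/(Z_L + Z_0) = (-16 − j143)/(84 − j143)
|Γ| = 144/166 = 0.868
VSWR = (1 + |Γ|)/(1 − |Γ|) = 1.87/0.132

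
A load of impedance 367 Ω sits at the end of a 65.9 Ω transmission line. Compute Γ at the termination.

Γ = 0.696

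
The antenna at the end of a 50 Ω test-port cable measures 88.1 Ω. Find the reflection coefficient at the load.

Γ = (Z_L − Z_0)/(Z_L + Z_0) = (88.1 − 50)/(88.1 + 50) = 38.1/138.1

Γ = 0.276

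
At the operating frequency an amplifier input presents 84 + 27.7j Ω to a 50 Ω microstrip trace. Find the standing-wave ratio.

Γ = (Z_L − Z_0)/(Z_L + Z_0) = (34 + j27.7)/(134 + j27.7)
|Γ| = 43.9/137 = 0.321
VSWR = (1 + |Γ|)/(1 − |Γ|) = 1.32/0.679

VSWR ≈ 1.94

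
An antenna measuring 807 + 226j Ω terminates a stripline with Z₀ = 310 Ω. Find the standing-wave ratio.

Γ = (Z_L − Z_0)/(Z_L + Z_0) = (497 + j226)/(1117 + j226)
|Γ| = 546/1140 = 0.479
VSWR = (1 + |Γ|)/(1 − |Γ|) = 1.48/0.521

VSWR ≈ 2.84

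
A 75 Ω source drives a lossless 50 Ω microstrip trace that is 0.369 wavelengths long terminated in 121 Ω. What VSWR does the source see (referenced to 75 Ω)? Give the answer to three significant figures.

βl = 2π × 0.369 = 133°
tan(βl) = -1.08
Z_in = Z_0·(Z_L + jZ_0·tanβl)/(Z_0 + jZ_L·tanβl) = 33.5 + j33.5 Ω
Γ_s = (Z_in − Z_s)/(Z_in + Z_s) = (-41.5 + j33.5)/(109 + j33.5), |Γ_s| = 0.47
VSWR = (1 + |Γ_s|)/(1 − |Γ_s|)

VSWR ≈ 2.77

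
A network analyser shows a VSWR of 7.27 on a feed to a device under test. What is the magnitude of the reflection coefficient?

|Γ| = (S − 1)/(S + 1) = (7.27 − 1)/(7.27 + 1) = 6.27/8.27

|Γ| ≈ 0.758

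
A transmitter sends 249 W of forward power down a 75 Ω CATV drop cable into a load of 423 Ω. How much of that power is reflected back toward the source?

Γ = (423 − 75)/(423 + 75) = 0.699
|Γ|² = 0.488
P_refl = |Γ|²·P_inc = 122 W, P_del = (1 − |Γ|²)·P_inc = 127 W

P_reflected ≈ 122 W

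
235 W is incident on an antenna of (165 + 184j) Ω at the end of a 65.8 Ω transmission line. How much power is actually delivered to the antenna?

P_delivered ≈ 117 W

|Γ| = |(99.2 + j184)/(230.8 + j184)| = 0.708
|Γ|² = 0.502
P_refl = |Γ|²·P_inc = 118 W, P_del = (1 − |Γ|²)·P_inc = 117 W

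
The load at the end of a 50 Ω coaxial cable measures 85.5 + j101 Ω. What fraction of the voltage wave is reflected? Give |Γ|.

Γ = (Z_L − Z_0)/(Z_L + Z_0) = (35.5 + j101)/(135.5 + j101)
|Γ| = 107/169

|Γ| ≈ 0.633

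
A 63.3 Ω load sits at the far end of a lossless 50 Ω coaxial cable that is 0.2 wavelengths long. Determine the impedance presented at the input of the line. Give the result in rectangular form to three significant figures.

βl = 2π × 0.2 = 72°
tan(βl) = tan(72°) = 3.08
Z_in = Z_0·(Z_L + jZ_0·tanβl)/(Z_0 + jZ_L·tanβl)
     = 50·(63.3 + j154)/(50 + j195)

Z_in ≈ 41 − j5.73 Ω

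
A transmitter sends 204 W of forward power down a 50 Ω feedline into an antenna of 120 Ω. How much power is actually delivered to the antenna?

P_delivered ≈ 169 W

Γ = (120 − 50)/(120 + 50) = 0.412
|Γ|² = 0.17
P_refl = |Γ|²·P_inc = 34.6 W, P_del = (1 − |Γ|²)·P_inc = 169 W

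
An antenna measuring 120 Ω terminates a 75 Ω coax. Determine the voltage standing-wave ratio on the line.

Γ = (120 − 75)/(120 + 75) = 0.231
VSWR = (1 + 0.231)/(1 − 0.231)

VSWR ≈ 1.6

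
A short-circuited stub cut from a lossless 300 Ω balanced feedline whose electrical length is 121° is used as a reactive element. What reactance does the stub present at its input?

X_in ≈ -499 Ω (capacitive)

tan(βl) = -1.66
For a short-circuited stub, Z_in = jZ_0·tan(βl)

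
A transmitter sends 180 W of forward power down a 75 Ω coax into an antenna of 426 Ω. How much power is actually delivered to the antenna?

P_delivered ≈ 91.6 W

Γ = (426 − 75)/(426 + 75) = 0.701
|Γ|² = 0.491
P_refl = |Γ|²·P_inc = 88.4 W, P_del = (1 − |Γ|²)·P_inc = 91.6 W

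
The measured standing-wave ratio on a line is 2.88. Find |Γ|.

|Γ| = (S − 1)/(S + 1) = (2.88 − 1)/(2.88 + 1) = 1.88/3.88

|Γ| ≈ 0.485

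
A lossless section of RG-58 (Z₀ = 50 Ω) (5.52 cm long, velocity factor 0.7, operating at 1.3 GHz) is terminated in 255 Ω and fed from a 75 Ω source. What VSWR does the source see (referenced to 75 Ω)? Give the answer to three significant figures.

λ = v/f = 0.7·c / 1.3 GHz = 0.162 m
βl = 2π·l/λ = 2π × 0.342 = 123°
tan(βl) = -1.54
Z_in = Z_0·(Z_L + jZ_0·tanβl)/(Z_0 + jZ_L·tanβl) = 13.7 + j30.7 Ω
Γ_s = (Z_in − Z_s)/(Z_in + Z_s) = (-61.3 + j30.7)/(88.7 + j30.7), |Γ_s| = 0.73
VSWR = (1 + |Γ_s|)/(1 − |Γ_s|)

VSWR ≈ 6.41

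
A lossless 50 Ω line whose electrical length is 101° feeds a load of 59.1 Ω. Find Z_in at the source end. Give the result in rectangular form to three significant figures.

Z_in ≈ 42.7 + j2.69 Ω

tan(βl) = tan(101°) = -5.14
Z_in = Z_0·(Z_L + jZ_0·tanβl)/(Z_0 + jZ_L·tanβl)
     = 50·(59.1 − j257)/(50 − j304)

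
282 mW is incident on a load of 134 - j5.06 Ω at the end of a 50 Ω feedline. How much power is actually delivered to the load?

P_delivered ≈ 223 mW

|Γ| = |(84 − j5.06)/(184 − j5.06)| = 0.457
|Γ|² = 0.209
P_refl = |Γ|²·P_inc = 58.9 mW, P_del = (1 − |Γ|²)·P_inc = 223 mW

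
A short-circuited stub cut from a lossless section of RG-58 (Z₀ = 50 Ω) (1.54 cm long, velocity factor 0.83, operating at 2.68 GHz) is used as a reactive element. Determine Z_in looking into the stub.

λ = v/f = 0.83·c / 2.68 GHz = 0.0929 m
βl = 2π·l/λ = 2π × 0.166 = 59.7°
tan(βl) = 1.71
For a short-circuited stub, Z_in = jZ_0·tan(βl)

Z_in ≈ +j85.5 Ω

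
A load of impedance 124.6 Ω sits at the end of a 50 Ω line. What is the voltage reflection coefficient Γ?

Γ = 0.427

Γ = (Z_L − Z_0)/(Z_L + Z_0) = (124.6 − 50)/(124.6 + 50) = 74.6/174.6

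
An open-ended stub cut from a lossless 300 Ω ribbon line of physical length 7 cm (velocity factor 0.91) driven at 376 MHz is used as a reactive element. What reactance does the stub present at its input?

λ = v/f = 0.91·c / 376 MHz = 0.726 m
βl = 2π·l/λ = 2π × 0.0964 = 34.7°
tan(βl) = 0.693
For an open-ended stub, Z_in = −jZ_0·cot(βl) = −jZ_0/tan(βl)

X_in ≈ -433 Ω (capacitive)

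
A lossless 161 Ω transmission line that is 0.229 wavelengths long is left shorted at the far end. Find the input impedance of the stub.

Z_in ≈ +j1210 Ω

βl = 2π × 0.229 = 82.4°
tan(βl) = 7.53
For a shorted stub, Z_in = jZ_0·tan(βl)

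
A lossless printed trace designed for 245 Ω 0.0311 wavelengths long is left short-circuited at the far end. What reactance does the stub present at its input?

X_in ≈ 48.5 Ω (inductive)

βl = 2π × 0.0311 = 11.2°
tan(βl) = 0.198
For a short-circuited stub, Z_in = jZ_0·tan(βl)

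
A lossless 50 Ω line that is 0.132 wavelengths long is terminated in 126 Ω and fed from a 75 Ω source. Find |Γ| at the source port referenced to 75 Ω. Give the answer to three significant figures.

βl = 2π × 0.132 = 47.5°
tan(βl) = 1.09
Z_in = Z_0·(Z_L + jZ_0·tanβl)/(Z_0 + jZ_L·tanβl) = 32.2 − j34.1 Ω
Γ_s = (Z_in − Z_s)/(Z_in + Z_s) = (-42.8 − j34.1)/(107 − j34.1), |Γ_s| = 0.486

|Γ| ≈ 0.486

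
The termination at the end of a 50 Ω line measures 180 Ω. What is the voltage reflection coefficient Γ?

Γ = 0.565

Γ = (Z_L − Z_0)/(Z_L + Z_0) = (180 − 50)/(180 + 50) = 130/230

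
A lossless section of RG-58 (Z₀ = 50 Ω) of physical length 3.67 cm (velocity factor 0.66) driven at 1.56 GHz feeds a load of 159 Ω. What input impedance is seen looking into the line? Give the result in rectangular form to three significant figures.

Z_in ≈ 16.6 + j11.2 Ω

λ = v/f = 0.66·c / 1.56 GHz = 0.127 m
βl = 2π·l/λ = 2π × 0.289 = 104°
tan(βl) = tan(104°) = -3.98
Z_in = Z_0·(Z_L + jZ_0·tanβl)/(Z_0 + jZ_L·tanβl)
     = 50·(159 − j199)/(50 − j633)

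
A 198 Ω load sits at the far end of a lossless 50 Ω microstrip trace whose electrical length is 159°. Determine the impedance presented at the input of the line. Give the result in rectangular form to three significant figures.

Z_in ≈ 68.6 + j85.1 Ω

tan(βl) = tan(159°) = -0.384
Z_in = Z_0·(Z_L + jZ_0·tanβl)/(Z_0 + jZ_L·tanβl)
     = 50·(198 − j19.2)/(50 − j76)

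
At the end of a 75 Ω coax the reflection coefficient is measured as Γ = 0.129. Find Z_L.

Z_L ≈ 97.2 Ω

Z_L = Z_0·(1 + Γ)/(1 − Γ) = 75·(1.13)/(0.871)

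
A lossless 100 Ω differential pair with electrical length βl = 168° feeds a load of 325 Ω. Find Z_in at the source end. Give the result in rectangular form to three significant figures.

tan(βl) = tan(168°) = -0.213
Z_in = Z_0·(Z_L + jZ_0·tanβl)/(Z_0 + jZ_L·tanβl)
     = 100·(325 − j21.3)/(100 − j69.1)

Z_in ≈ 230 + j138 Ω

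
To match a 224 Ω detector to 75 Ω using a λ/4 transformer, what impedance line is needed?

Z_qwt ≈ 130 Ω

Z_qwt = √(Z_0·R_L) = √(75 × 224) = √16800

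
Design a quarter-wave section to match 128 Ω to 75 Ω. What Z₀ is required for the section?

Z_qwt ≈ 98 Ω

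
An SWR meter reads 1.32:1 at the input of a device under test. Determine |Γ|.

|Γ| ≈ 0.138

|Γ| = (S − 1)/(S + 1) = (1.32 − 1)/(1.32 + 1) = 0.32/2.32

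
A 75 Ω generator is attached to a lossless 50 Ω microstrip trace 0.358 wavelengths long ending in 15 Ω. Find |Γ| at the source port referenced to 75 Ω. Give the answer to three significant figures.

|Γ| ≈ 0.542

βl = 2π × 0.358 = 129°
tan(βl) = -1.24
Z_in = Z_0·(Z_L + jZ_0·tanβl)/(Z_0 + jZ_L·tanβl) = 33.4 − j49.6 Ω
Γ_s = (Z_in − Z_s)/(Z_in + Z_s) = (-41.6 − j49.6)/(108 − j49.6), |Γ_s| = 0.542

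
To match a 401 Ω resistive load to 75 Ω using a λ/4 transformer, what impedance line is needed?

Z_qwt ≈ 173 Ω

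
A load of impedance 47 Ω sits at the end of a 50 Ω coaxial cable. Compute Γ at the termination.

Γ = (Z_L − Z_0)/(Z_L + Z_0) = (47 − 50)/(47 + 50) = -3/97

Γ = -0.0309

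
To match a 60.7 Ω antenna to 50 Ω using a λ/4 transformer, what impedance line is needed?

Z_qwt ≈ 55.1 Ω

Z_qwt = √(Z_0·R_L) = √(50 × 60.7) = √3035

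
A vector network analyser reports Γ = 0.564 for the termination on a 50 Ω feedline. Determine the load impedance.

Z_L = Z_0·(1 + Γ)/(1 − Γ) = 50·(1.56)/(0.436)

Z_L ≈ 179 Ω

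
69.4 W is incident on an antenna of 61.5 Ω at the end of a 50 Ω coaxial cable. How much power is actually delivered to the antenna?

P_delivered ≈ 68.7 W

Γ = (61.5 − 50)/(61.5 + 50) = 0.103
|Γ|² = 0.0106
P_refl = |Γ|²·P_inc = 0.738 W, P_del = (1 − |Γ|²)·P_inc = 68.7 W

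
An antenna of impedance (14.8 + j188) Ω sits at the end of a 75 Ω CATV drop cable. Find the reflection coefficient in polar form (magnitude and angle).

Γ = (Z_L − Z_0)/(Z_L + Z_0) = (-60.2 + j188)/(89.8 + j188)
|Γ| = 197/208 = 0.947

Γ ≈ 0.947 ∠ 43.3°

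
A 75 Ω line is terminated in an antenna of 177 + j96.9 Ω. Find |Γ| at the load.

|Γ| ≈ 0.521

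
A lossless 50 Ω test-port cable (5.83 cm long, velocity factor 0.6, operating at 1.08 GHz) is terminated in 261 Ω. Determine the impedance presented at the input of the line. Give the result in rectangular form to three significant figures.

λ = v/f = 0.6·c / 1.08 GHz = 0.167 m
βl = 2π·l/λ = 2π × 0.35 = 126°
tan(βl) = tan(126°) = -1.38
Z_in = Z_0·(Z_L + jZ_0·tanβl)/(Z_0 + jZ_L·tanβl)
     = 50·(261 − j69)/(50 − j360)

Z_in ≈ 14.3 + j34.2 Ω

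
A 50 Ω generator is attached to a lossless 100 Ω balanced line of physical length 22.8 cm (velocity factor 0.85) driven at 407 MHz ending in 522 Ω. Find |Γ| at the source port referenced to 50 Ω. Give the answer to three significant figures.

|Γ| ≈ 0.717

λ = v/f = 0.85·c / 407 MHz = 0.627 m
βl = 2π·l/λ = 2π × 0.364 = 131°
tan(βl) = -1.15
Z_in = Z_0·(Z_L + jZ_0·tanβl)/(Z_0 + jZ_L·tanβl) = 32.7 + j81.5 Ω
Γ_s = (Z_in − Z_s)/(Z_in + Z_s) = (-17.3 + j81.5)/(82.7 + j81.5), |Γ_s| = 0.717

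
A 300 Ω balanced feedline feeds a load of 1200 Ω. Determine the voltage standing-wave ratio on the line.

For a purely resistive load, VSWR = R_L/Z_0 or Z_0/R_L (whichever > 1) = 1200/300

VSWR ≈ 4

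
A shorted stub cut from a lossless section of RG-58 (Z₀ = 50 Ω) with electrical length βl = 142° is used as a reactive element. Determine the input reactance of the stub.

tan(βl) = -0.781
For a shorted stub, Z_in = jZ_0·tan(βl)

X_in ≈ -39.1 Ω (capacitive)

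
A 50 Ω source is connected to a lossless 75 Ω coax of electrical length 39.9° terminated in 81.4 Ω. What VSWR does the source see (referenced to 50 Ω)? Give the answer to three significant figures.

VSWR ≈ 1.53

tan(βl) = 0.836
Z_in = Z_0·(Z_L + jZ_0·tanβl)/(Z_0 + jZ_L·tanβl) = 75.8 − j6.12 Ω
Γ_s = (Z_in − Z_s)/(Z_in + Z_s) = (25.8 − j6.12)/(126 − j6.12), |Γ_s| = 0.211
VSWR = (1 + |Γ_s|)/(1 − |Γ_s|)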